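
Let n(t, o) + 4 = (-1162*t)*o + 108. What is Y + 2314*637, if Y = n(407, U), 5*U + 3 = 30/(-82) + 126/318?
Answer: 19068178632/10865 ≈ 1.7550e+6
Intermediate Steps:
U = -6453/10865 (U = -⅗ + (30/(-82) + 126/318)/5 = -⅗ + (30*(-1/82) + 126*(1/318))/5 = -⅗ + (-15/41 + 21/53)/5 = -⅗ + (⅕)*(66/2173) = -⅗ + 66/10865 = -6453/10865 ≈ -0.59393)
n(t, o) = 104 - 1162*o*t (n(t, o) = -4 + ((-1162*t)*o + 108) = -4 + (-1162*o*t + 108) = -4 + (108 - 1162*o*t) = 104 - 1162*o*t)
Y = 3052973062/10865 (Y = 104 - 1162*(-6453/10865)*407 = 104 + 3051843102/10865 = 3052973062/10865 ≈ 2.8099e+5)
Y + 2314*637 = 3052973062/10865 + 2314*637 = 3052973062/10865 + 1474018 = 19068178632/10865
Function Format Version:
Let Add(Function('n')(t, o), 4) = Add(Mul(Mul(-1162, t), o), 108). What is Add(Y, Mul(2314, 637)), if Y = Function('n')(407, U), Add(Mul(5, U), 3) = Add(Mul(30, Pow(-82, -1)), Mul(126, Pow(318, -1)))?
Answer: Rational(19068178632, 10865) ≈ 1.7550e+6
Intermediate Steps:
U = Rational(-6453, 10865) (U = Add(Rational(-3, 5), Mul(Rational(1, 5), Add(Mul(30, Pow(-82, -1)), Mul(126, Pow(318, -1))))) = Add(Rational(-3, 5), Mul(Rational(1, 5), Add(Mul(30, Rational(-1, 82)), Mul(126, Rational(1, 318))))) = Add(Rational(-3, 5), Mul(Rational(1, 5), Add(Rational(-15, 41), Rational(21, 53)))) = Add(Rational(-3, 5), Mul(Rational(1, 5), Rational(66, 2173))) = Add(Rational(-3, 5), Rational(66, 10865)) = Rational(-6453, 10865) ≈ -0.59393)
Function('n')(t, o) = Add(104, Mul(-1162, o, t)) (Function('n')(t, o) = Add(-4, Add(Mul(Mul(-1162, t), o), 108)) = Add(-4, Add(Mul(-1162, o, t), 108)) = Add(-4, Add(108, Mul(-1162, o, t))) = Add(104, Mul(-1162, o, t)))
Y = Rational(3052973062, 10865) (Y = Add(104, Mul(-1162, Rational(-6453, 10865), 407)) = Add(104, Rational(3051843102, 10865)) = Rational(3052973062, 10865) ≈ 2.8099e+5)
Add(Y, Mul(2314, 637)) = Add(Rational(3052973062, 10865), Mul(2314, 637)) = Add(Rational(3052973062, 10865), 1474018) = Rational(19068178632, 10865)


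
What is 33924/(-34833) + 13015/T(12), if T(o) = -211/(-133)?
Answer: 20096196957/2449921 ≈ 8202.8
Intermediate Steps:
T(o) = 211/133 (T(o) = -211*(-1/133) = 211/133)
33924/(-34833) + 13015/T(12) = 33924/(-34833) + 13015/(211/133) = 33924*(-1/34833) + 13015*(133/211) = -11308/11611 + 1730995/211 = 20096196957/2449921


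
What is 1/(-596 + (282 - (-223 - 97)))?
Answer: ⅙ ≈ 0.16667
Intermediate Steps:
1/(-596 + (282 - (-223 - 97))) = 1/(-596 + (282 - 1*(-320))) = 1/(-596 + (282 + 320)) = 1/(-596 + 602) = 1/6 = ⅙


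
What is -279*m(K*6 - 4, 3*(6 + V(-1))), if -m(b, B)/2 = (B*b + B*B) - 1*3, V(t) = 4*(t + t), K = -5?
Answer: 132246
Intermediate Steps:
V(t) = 8*t (V(t) = 4*(2*t) = 8*t)
m(b, B) = 6 - 2*B**2 - 2*B*b (m(b, B) = -2*((B*b + B*B) - 1*3) = -2*((B*b + B**2) - 3) = -2*((B**2 + B*b) - 3) = -2*(-3 + B**2 + B*b) = 6 - 2*B**2 - 2*B*b)
-279*m(K*6 - 4, 3*(6 + V(-1))) = -279*(6 - 2*9*(6 + 8*(-1))**2 - 2*3*(6 + 8*(-1))*(-5*6 - 4)) = -279*(6 - 2*9*(6 - 8)**2 - 2*3*(6 - 8)*(-30 - 4)) = -279*(6 - 2*(3*(-2))**2 - 2*3*(-2)*(-34)) = -279*(6 - 2*(-6)**2 - 2*(-6)*(-34)) = -279*(6 - 2*36 - 408) = -279*(6 - 72 - 408) = -279*(-474) = 132246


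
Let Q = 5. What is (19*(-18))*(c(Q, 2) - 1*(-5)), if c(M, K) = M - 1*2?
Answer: -2736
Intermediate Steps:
c(M, K) = -2 + M (c(M, K) = M - 2 = -2 + M)
(19*(-18))*(c(Q, 2) - 1*(-5)) = (19*(-18))*((-2 + 5) - 1*(-5)) = -342*(3 + 5) = -342*8 = -2736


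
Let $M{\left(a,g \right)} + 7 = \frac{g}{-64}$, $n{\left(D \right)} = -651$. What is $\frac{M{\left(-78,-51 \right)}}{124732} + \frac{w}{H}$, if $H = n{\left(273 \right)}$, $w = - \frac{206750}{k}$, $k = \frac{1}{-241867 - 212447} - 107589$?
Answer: $- \frac{36307474206786729}{12096049207542612736} \approx -0.0030016$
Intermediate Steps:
$k = - \frac{48879188947}{454314}$ ($k = \frac{1}{-454314} - 107589 = - \frac{1}{454314} - 107589 = - \frac{48879188947}{454314} \approx -1.0759 \cdot 10^{5}$)
$M{\left(a,g \right)} = -7 - \frac{g}{64}$ ($M{\left(a,g \right)} = -7 + \frac{g}{-64} = -7 + g \left(- \frac{1}{64}\right) = -7 - \frac{g}{64}$)
$w = \frac{93929419500}{48879188947}$ ($w = - \frac{206750}{- \frac{48879188947}{454314}} = \left(-206750\right) \left(- \frac{454314}{48879188947}\right) = \frac{93929419500}{48879188947} \approx 1.9217$)
$H = -651$
$\frac{M{\left(-78,-51 \right)}}{124732} + \frac{w}{H} = \frac{-7 - - \frac{51}{64}}{124732} + \frac{93929419500}{48879188947 \left(-651\right)} = \left(-7 + \frac{51}{64}\right) \frac{1}{124732} + \frac{93929419500}{48879188947} \left(- \frac{1}{651}\right) = \left(- \frac{397}{64}\right) \frac{1}{124732} - \frac{4472829500}{1515254857357} = - \frac{397}{7982848} - \frac{4472829500}{1515254857357} = - \frac{36307474206786729}{12096049207542612736}$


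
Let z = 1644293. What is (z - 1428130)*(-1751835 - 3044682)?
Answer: -1036829504271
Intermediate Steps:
(z - 1428130)*(-1751835 - 3044682) = (1644293 - 1428130)*(-1751835 - 3044682) = 216163*(-4796517) = -1036829504271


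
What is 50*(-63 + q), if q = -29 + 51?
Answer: -2050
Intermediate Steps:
q = 22
50*(-63 + q) = 50*(-63 + 22) = 50*(-41) = -2050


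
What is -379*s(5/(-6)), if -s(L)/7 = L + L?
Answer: -13265/3 ≈ -4421.7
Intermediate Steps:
s(L) = -14*L (s(L) = -7*(L + L) = -14*L)
-379*s(5/(-6)) = -(-5306)*5/(-6) = -(-5306)*5*(-⅙) = -(-5306)*(-5)/6 = -379*35/3 = -13265/3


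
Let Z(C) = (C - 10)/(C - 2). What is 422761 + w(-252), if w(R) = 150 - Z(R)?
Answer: 53709566/127 ≈ 4.2291e+5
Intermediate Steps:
Z(C) = (-10 + C)/(-2 + C)
w(R) = 150 - (-10 + R)/(-2 + R)
422761 + w(-252) = 422761 + (-290 + 149*(-252))/(-2 - 252) = 422761 + (-290 - 37548)/(-254) = 422761 - 1/254*(-37838) = 422761 + 18919/127 = 53709566/127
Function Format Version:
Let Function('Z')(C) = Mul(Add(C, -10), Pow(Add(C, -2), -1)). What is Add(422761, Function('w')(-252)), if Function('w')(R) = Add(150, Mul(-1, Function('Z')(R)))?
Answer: Rational(53709566, 127) ≈ 4.2291e+5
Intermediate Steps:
Function('Z')(C) = Mul(Pow(Add(-2, C), -1), Add(-10, C)) (Function('Z')(C) = Mul(Add(-10, C), Pow(Add(-2, C), -1)) = Mul(Pow(Add(-2, C), -1), Add(-10, C)))
Function('w')(R) = Add(150, Mul(-1, Pow(Add(-2, R), -1), Add(-10, R))) (Function('w')(R) = Add(150, Mul(-1, Mul(Pow(Add(-2, R), -1), Add(-10, R)))) = Add(150, Mul(-1, Pow(Add(-2, R), -1), Add(-10, R))))
Add(422761, Function('w')(-252)) = Add(422761, Mul(Pow(Add(-2, -252), -1), Add(-290, Mul(149, -252)))) = Add(422761, Mul(Pow(-254, -1), Add(-290, -37548))) = Add(422761, Mul(Rational(-1, 254), -37838)) = Add(422761, Rational(18919, 127)) = Rational(53709566, 127)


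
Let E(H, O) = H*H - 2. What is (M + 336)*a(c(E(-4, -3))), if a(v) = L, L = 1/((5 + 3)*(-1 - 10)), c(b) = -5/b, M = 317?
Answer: -653/88 ≈ -7.4205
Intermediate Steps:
E(H, O) = -2 + H² (E(H, O) = H² - 2 = -2 + H²)
L = -1/88 (L = 1/(8*(-11)) = 1/(-88) = -1/88 ≈ -0.011364)
a(v) = -1/88
(M + 336)*a(c(E(-4, -3))) = (317 + 336)*(-1/88) = 653*(-1/88) = -653/88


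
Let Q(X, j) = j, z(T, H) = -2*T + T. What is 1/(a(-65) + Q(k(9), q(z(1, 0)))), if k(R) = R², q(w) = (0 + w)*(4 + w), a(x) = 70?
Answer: 1/67 ≈ 0.014925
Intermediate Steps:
z(T, H) = -T
q(w) = w*(4 + w)
1/(a(-65) + Q(k(9), q(z(1, 0)))) = 1/(70 + (-1*1)*(4 - 1*1)) = 1/(70 - (4 - 1)) = 1/(70 - 1*3) = 1/(70 - 3) = 1/67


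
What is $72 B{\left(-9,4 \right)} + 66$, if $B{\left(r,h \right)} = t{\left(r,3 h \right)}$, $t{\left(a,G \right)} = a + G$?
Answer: $282$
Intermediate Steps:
$t{\left(a,G \right)} = G + a$
$B{\left(r,h \right)} = r + 3 h$ ($B{\left(r,h \right)} = 3 h + r = r + 3 h$)
$72 B{\left(-9,4 \right)} + 66 = 72 \left(-9 + 3 \cdot 4\right) + 66 = 72 \left(-9 + 12\right) + 66 = 72 \cdot 3 + 66 = 216 + 66 = 282$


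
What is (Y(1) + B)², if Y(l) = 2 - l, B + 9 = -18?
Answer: 676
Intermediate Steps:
B = -27 (B = -9 - 18 = -27)
(Y(1) + B)² = ((2 - 1*1) - 27)² = ((2 - 1) - 27)² = (1 - 27)² = (-26)² = 676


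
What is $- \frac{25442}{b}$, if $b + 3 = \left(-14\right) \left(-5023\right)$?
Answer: $- \frac{25442}{70319} \approx -0.36181$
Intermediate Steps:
$b = 70319$ ($b = -3 - -70322 = -3 + 70322 = 70319$)
$- \frac{25442}{b} = - \frac{25442}{70319}$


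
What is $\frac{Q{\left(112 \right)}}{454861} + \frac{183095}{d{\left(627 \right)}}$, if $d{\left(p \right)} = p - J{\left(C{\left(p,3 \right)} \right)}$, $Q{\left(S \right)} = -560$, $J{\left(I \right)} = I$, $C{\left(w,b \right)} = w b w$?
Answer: $- \frac{1526234189}{9748580952} \approx -0.15656$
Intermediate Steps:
$C{\left(w,b \right)} = b w^{2}$ ($C{\left(w,b \right)} = b w w = b w^{2}$)
$d{\left(p \right)} = p - 3 p^{2}$
$\frac{Q{\left(112 \right)}}{454861} + \frac{183095}{d{\left(627 \right)}} = - \frac{560}{454861} + \frac{183095}{627 \left(1 - 1881\right)} = \left(-560\right) \frac{1}{454861} + \frac{183095}{627 \left(1 - 1881\right)} = - \frac{560}{454861} + \frac{183095}{627 \left(-1880\right)} = - \frac{560}{454861} + \frac{183095}{-1178760} = - \frac{560}{454861} + 183095 \left(- \frac{1}{1178760}\right) = - \frac{560}{454861} - \frac{3329}{21432} = - \frac{1526234189}{9748580952}$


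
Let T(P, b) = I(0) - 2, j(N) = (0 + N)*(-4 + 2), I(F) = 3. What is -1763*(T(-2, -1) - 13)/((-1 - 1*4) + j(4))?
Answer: -21156/13 ≈ -1627.4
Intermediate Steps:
j(N) = -2*N (j(N) = N*(-2) = -2*N)
T(P, b) = 1 (T(P, b) = 3 - 2 = 1)
-1763*(T(-2, -1) - 13)/((-1 - 1*4) + j(4)) = -1763*(1 - 13)/((-1 - 1*4) - 2*4) = -(-21156)/((-1 - 4) - 8) = -(-21156)/(-5 - 8) = -(-21156)/(-13) = -(-21156)*(-1)/13 = -1763*12/13 = -21156/13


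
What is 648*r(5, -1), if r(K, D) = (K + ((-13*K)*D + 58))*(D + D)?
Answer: -165888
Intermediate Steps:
r(K, D) = 2*D*(58 + K - 13*D*K) (r(K, D) = (K + (-13*D*K + 58))*(2*D) = (K + (58 - 13*D*K))*(2*D) = (58 + K - 13*D*K)*(2*D) = 2*D*(58 + K - 13*D*K))
648*r(5, -1) = 648*(2*(-1)*(58 + 5 - 13*(-1)*5)) = 648*(2*(-1)*(58 + 5 + 65)) = 648*(2*(-1)*128) = 648*(-256) = -165888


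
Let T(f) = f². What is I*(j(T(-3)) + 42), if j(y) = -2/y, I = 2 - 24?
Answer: -8272/9 ≈ -919.11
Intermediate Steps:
I = -22
I*(j(T(-3)) + 42) = -22*(-2/((-3)²) + 42) = -22*(-2/9 + 42) = -22*376/9 = -8272/9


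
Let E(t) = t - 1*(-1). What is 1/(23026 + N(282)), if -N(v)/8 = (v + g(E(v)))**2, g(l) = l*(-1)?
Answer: 1/23018 ≈ 4.3444e-5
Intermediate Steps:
E(t) = 1 + t (E(t) = t + 1 = 1 + t)
g(l) = -l
N(v) = -8 (N(v) = -8*(v - (1 + v))**2 = -8*(v + (-1 - v))**2 = -8*(-1)**2 = -8*1 = -8)
1/(23026 + N(282)) = 1/(23026 - 8) = 1/23018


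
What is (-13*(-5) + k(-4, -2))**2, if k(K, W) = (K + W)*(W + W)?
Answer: 7921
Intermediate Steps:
k(K, W) = 2*W*(K + W) (k(K, W) = (K + W)*(2*W) = 2*W*(K + W))
(-13*(-5) + k(-4, -2))**2 = (-13*(-5) + 2*(-2)*(-4 - 2))**2 = (65 + 2*(-2)*(-6))**2 = (65 + 24)**2 = 89**2 = 7921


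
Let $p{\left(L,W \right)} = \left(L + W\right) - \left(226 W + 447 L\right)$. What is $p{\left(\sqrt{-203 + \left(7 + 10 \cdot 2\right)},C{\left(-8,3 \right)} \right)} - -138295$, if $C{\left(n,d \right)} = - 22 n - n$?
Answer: $96895 - 1784 i \sqrt{11} \approx 96895.0 - 5916.9 i$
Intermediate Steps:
$C{\left(n,d \right)} = - 23 n$
$p{\left(L,W \right)} = - 446 L - 225 W$
$p{\left(\sqrt{-203 + \left(7 + 10 \cdot 2\right)},C{\left(-8,3 \right)} \right)} - -138295 = \left(- 446 \sqrt{-203 + \left(7 + 10 \cdot 2\right)} - 225 \left(\left(-23\right) \left(-8\right)\right)\right) - -138295 = \left(- 446 \sqrt{-203 + \left(7 + 20\right)} - 41400\right) + 138295 = \left(- 446 \sqrt{-203 + 27} - 41400\right) + 138295 = \left(- 446 \sqrt{-176} - 41400\right) + 138295 = \left(- 446 \cdot 4 i \sqrt{11} - 41400\right) + 138295 = \left(- 1784 i \sqrt{11} - 41400\right) + 138295 = \left(-41400 - 1784 i \sqrt{11}\right) + 138295 = 96895 - 1784 i \sqrt{11}$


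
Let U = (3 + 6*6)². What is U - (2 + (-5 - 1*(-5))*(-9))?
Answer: 1519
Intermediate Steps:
U = 1521 (U = (3 + 36)² = 39² = 1521)
U - (2 + (-5 - 1*(-5))*(-9)) = 1521 - (2 + (-5 - 1*(-5))*(-9)) = 1521 - (2 + (-5 + 5)*(-9)) = 1521 - (2 + 0*(-9)) = 1521 - (2 + 0) = 1521 - 1*2 = 1521 - 2 = 1519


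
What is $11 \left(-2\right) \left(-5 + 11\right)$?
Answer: $-132$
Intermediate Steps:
$11 \left(-2\right) \left(-5 + 11\right) = \left(-22\right) 6 = -132$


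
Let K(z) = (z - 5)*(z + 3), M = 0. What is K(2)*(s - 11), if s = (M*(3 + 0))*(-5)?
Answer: 165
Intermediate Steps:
K(z) = (-5 + z)*(3 + z)
s = 0 (s = (0*(3 + 0))*(-5) = (0*3)*(-5) = 0*(-5) = 0)
K(2)*(s - 11) = (-15 + 2² - 2*2)*(0 - 11) = (-15 + 4 - 4)*(-11) = -15*(-11) = 165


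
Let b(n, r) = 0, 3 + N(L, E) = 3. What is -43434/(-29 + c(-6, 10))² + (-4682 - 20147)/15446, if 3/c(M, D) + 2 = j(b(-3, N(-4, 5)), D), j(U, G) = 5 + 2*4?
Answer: -20913998467/385593944 ≈ -54.238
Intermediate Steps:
N(L, E) = 0 (N(L, E) = -3 + 3 = 0)
j(U, G) = 13 (j(U, G) = 5 + 8 = 13)
c(M, D) = 3/11 (c(M, D) = 3/(-2 + 13) = 3/11)
-43434/(-29 + c(-6, 10))² + (-4682 - 20147)/15446 = -43434/(-29 + 3/11)² + (-4682 - 20147)/15446 = -43434/((-316/11)²) - 24829*1/15446 = -43434/99856/121 - 24829/15446 = -43434*121/99856 - 24829/15446 = -2627757/49928 - 24829/15446 = -20913998467/385593944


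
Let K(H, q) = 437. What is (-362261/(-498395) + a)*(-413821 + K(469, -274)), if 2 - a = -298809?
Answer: -61563737448190704/498395 ≈ -1.2352e+11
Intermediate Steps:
a = 298811 (a = 2 - 1*(-298809) = 2 + 298809 = 298811)
(-362261/(-498395) + a)*(-413821 + K(469, -274)) = (-362261/(-498395) + 298811)*(-413821 + 437) = (-362261*(-1/498395) + 298811)*(-413384) = (362261/498395 + 298811)*(-413384) = (148926270606/498395)*(-413384) = -61563737448190704/498395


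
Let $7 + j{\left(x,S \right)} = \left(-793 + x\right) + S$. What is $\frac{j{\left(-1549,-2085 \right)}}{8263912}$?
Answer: $- \frac{2217}{4131956} \approx -0.00053655$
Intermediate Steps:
$j{\left(x,S \right)} = -800 + S + x$ ($j{\left(x,S \right)} = -7 + \left(\left(-793 + x\right) + S\right) = -7 + \left(-793 + S + x\right) = -800 + S + x$)
$\frac{j{\left(-1549,-2085 \right)}}{8263912} = \frac{-800 - 2085 - 1549}{8263912} = \left(-4434\right) \frac{1}{8263912} = - \frac{2217}{4131956}$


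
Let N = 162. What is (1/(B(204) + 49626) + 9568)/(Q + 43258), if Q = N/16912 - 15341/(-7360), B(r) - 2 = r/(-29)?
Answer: 48510763338870/219333212311817 ≈ 0.22117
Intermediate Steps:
B(r) = 2 - r/29 (B(r) = 2 + r/(-29) = 2 + r*(-1/29) = 2 - r/29)
Q = 708259/338240 (Q = 162/16912 - 15341/(-7360) = 162*(1/16912) - 15341*(-1/7360) = 81/8456 + 667/320 = 708259/338240 ≈ 2.0940)
(1/(B(204) + 49626) + 9568)/(Q + 43258) = (1/((2 - 1/29*204) + 49626) + 9568)/(708259/338240 + 43258) = (1/((2 - 204/29) + 49626) + 9568)/(14632294179/338240) = (1/(-146/29 + 49626) + 9568)*(338240/14632294179) = (1/(1439008/29) + 9568)*(338240/14632294179) = (29/1439008 + 9568)*(338240/14632294179) = (13768428573/1439008)*(338240/14632294179) = 48510763338870/219333212311817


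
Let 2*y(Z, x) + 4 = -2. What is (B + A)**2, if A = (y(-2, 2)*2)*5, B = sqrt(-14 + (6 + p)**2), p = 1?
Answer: (30 - sqrt(35))**2 ≈ 580.04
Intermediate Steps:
y(Z, x) = -3 (y(Z, x) = -2 + (1/2)*(-2) = -2 - 1 = -3)
B = sqrt(35) (B = sqrt(-14 + (6 + 1)**2) = sqrt(-14 + 7**2) = sqrt(-14 + 49) = sqrt(35) ≈ 5.9161)
A = -30 (A = -3*2*5 = -6*5 = -30)
(B + A)**2 = (sqrt(35) - 30)**2 = (-30 + sqrt(35))**2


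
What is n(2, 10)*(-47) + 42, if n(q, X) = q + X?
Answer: -522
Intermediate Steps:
n(q, X) = X + q
n(2, 10)*(-47) + 42 = (10 + 2)*(-47) + 42 = 12*(-47) + 42 = -564 + 42 = -522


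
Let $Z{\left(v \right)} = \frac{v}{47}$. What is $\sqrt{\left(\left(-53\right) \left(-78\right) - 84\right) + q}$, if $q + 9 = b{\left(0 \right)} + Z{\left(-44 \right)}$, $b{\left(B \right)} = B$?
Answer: $\frac{\sqrt{8924501}}{47} \approx 63.562$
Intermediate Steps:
$Z{\left(v \right)} = \frac{v}{47}$ ($Z{\left(v \right)} = v \frac{1}{47} = \frac{v}{47}$)
$q = - \frac{467}{47}$ ($q = -9 + \left(0 + \frac{1}{47} \left(-44\right)\right) = -9 + \left(0 - \frac{44}{47}\right) = -9 - \frac{44}{47} = - \frac{467}{47} \approx -9.9362$)
$\sqrt{\left(\left(-53\right) \left(-78\right) - 84\right) + q} = \sqrt{\left(\left(-53\right) \left(-78\right) - 84\right) - \frac{467}{47}} = \sqrt{\left(4134 - 84\right) - \frac{467}{47}} = \sqrt{4050 - \frac{467}{47}} = \sqrt{\frac{189883}{47}} = \frac{\sqrt{8924501}}{47}$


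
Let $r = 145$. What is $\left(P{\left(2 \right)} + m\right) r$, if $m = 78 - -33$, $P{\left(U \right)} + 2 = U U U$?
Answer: $16965$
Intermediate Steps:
$P{\left(U \right)} = -2 + U^{3}$ ($P{\left(U \right)} = -2 + U U U = -2 + U^{2} U = -2 + U^{3}$)
$m = 111$ ($m = 78 + 33 = 111$)
$\left(P{\left(2 \right)} + m\right) r = \left(\left(-2 + 2^{3}\right) + 111\right) 145 = \left(\left(-2 + 8\right) + 111\right) 145 = \left(6 + 111\right) 145 = 117 \cdot 145 = 16965$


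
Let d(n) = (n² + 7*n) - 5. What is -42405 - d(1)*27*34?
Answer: -45159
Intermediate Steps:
d(n) = -5 + n² + 7*n
-42405 - d(1)*27*34 = -42405 - (-5 + 1² + 7*1)*27*34 = -42405 - (-5 + 1 + 7)*27*34 = -42405 - 3*27*34 = -42405 - 81*34 = -42405 - 1*2754 = -42405 - 2754 = -45159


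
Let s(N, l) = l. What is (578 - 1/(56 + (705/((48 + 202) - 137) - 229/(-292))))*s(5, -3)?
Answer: -1201925518/693171 ≈ -1734.0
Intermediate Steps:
(578 - 1/(56 + (705/((48 + 202) - 137) - 229/(-292))))*s(5, -3) = (578 - 1/(56 + (705/((48 + 202) - 137) - 229/(-292))))*(-3) = (578 - 1/(56 + (705/(250 - 137) - 229*(-1/292))))*(-3) = (578 - 1/(56 + (705/113 + 229/292)))*(-3) = (578 - 1/(56 + 231737/32996))*(-3) = (578 - 1/2079513/32996)*(-3) = (578 - 1*32996/2079513)*(-3) = (578 - 32996/2079513)*(-3) = (1201925518/2079513)*(-3) = -1201925518/693171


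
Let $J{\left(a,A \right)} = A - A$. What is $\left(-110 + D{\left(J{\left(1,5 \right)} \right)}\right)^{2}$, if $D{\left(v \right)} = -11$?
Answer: $14641$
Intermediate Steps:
$J{\left(a,A \right)} = 0$
$\left(-110 + D{\left(J{\left(1,5 \right)} \right)}\right)^{2} = \left(-110 - 11\right)^{2} = \left(-121\right)^{2} = 14641$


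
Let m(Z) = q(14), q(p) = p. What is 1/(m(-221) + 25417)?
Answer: 1/25431 ≈ 3.9322e-5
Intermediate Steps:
m(Z) = 14
1/(m(-221) + 25417) = 1/(14 + 25417) = 1/25431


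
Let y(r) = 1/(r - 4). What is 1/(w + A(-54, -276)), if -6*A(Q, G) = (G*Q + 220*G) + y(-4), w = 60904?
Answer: 48/3289921 ≈ 1.4590e-5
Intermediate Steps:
y(r) = 1/(-4 + r)
A(Q, G) = 1/48 - 110*G/3 - G*Q/6 (A(Q, G) = -((G*Q + 220*G) + 1/(-4 - 4))/6 = -((220*G + G*Q) + 1/(-8))/6 = -((220*G + G*Q) - 1/8)/6 = -(-1/8 + 220*G + G*Q)/6 = 1/48 - 110*G/3 - G*Q/6)
1/(w + A(-54, -276)) = 1/(60904 + (1/48 - 110/3*(-276) - 1/6*(-276)*(-54))) = 1/(60904 + (1/48 + 10120 - 2484)) = 1/(60904 + 366529/48) = 1/(3289921/48) = 48/3289921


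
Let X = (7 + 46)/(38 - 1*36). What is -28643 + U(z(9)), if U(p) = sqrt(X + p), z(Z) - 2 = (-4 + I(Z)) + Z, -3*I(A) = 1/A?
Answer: -28643 + sqrt(10842)/18 ≈ -28637.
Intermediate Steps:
I(A) = -1/(3*A)
z(Z) = -2 + Z - 1/(3*Z) (z(Z) = 2 + ((-4 - 1/(3*Z)) + Z) = 2 + (-4 + Z - 1/(3*Z)) = -2 + Z - 1/(3*Z))
X = 53/2 (X = 53/(38 - 36) = 53/2 ≈ 26.500)
U(p) = sqrt(53/2 + p)
-28643 + U(z(9)) = -28643 + sqrt(106 + 4*(-2 + 9 - 1/3/9))/2 = -28643 + sqrt(106 + 4*(-2 + 9 - 1/3*1/9))/2 = -28643 + sqrt(106 + 4*(-2 + 9 - 1/27))/2 = -28643 + sqrt(106 + 4*(188/27))/2 = -28643 + sqrt(106 + 752/27)/2 = -28643 + sqrt(3614/27)/2 = -28643 + (sqrt(10842)/9)/2 = -28643 + sqrt(10842)/18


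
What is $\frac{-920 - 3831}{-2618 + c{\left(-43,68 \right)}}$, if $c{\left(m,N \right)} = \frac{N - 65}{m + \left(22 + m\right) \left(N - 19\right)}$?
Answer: $\frac{5093072}{2806499} \approx 1.8147$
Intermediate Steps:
$c{\left(m,N \right)} = \frac{-65 + N}{m + \left(-19 + N\right) \left(22 + m\right)}$ ($c{\left(m,N \right)} = \frac{-65 + N}{m + \left(22 + m\right) \left(-19 + N\right)} = \frac{-65 + N}{m + \left(-19 + N\right) \left(22 + m\right)}$)
$\frac{-920 - 3831}{-2618 + c{\left(-43,68 \right)}} = \frac{-920 - 3831}{-2618 + \frac{-65 + 68}{-418 - -774 + 22 \cdot 68 + 68 \left(-43\right)}} = - \frac{4751}{-2618 + \frac{1}{-418 + 774 + 1496 - 2924} \cdot 3} = - \frac{4751}{-2618 + \frac{1}{-1072} \cdot 3} = - \frac{4751}{-2618 - \frac{3}{1072}} = - \frac{4751}{- \frac{2806499}{1072}} = \left(-4751\right) \left(- \frac{1072}{2806499}\right) = \frac{5093072}{2806499}$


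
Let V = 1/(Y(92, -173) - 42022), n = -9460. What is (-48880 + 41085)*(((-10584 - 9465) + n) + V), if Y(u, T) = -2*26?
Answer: 9677973194265/42074 ≈ 2.3002e+8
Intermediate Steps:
Y(u, T) = -52
V = -1/42074 (V = 1/(-52 - 42022) = 1/(-42074) = -1/42074 ≈ -2.3768e-5)
(-48880 + 41085)*(((-10584 - 9465) + n) + V) = (-48880 + 41085)*(((-10584 - 9465) - 9460) - 1/42074) = -7795*((-20049 - 9460) - 1/42074) = -7795*(-29509 - 1/42074) = -7795*(-1241561667/42074) = 9677973194265/42074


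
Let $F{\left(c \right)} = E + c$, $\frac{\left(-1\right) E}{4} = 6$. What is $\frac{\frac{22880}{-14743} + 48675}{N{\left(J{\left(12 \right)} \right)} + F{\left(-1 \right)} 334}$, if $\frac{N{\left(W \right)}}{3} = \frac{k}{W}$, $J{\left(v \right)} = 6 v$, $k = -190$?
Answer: $- \frac{1722222348}{295729837} \approx -5.8236$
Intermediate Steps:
$E = -24$ ($E = \left(-4\right) 6 = -24$)
$F{\left(c \right)} = -24 + c$
$N{\left(W \right)} = - \frac{570}{W}$ ($N{\left(W \right)} = 3 \left(- \frac{190}{W}\right) = - \frac{570}{W}$)
$\frac{\frac{22880}{-14743} + 48675}{N{\left(J{\left(12 \right)} \right)} + F{\left(-1 \right)} 334} = \frac{\frac{22880}{-14743} + 48675}{- \frac{570}{6 \cdot 12} + \left(-24 - 1\right) 334} = \frac{22880 \left(- \frac{1}{14743}\right) + 48675}{- \frac{570}{72} - 8350} = \frac{- \frac{22880}{14743} + 48675}{\left(-570\right) \frac{1}{72} - 8350} = \frac{717592645}{14743 \left(- \frac{95}{12} - 8350\right)} = \frac{717592645}{14743 \left(- \frac{100295}{12}\right)} = \frac{717592645}{14743} \left(- \frac{12}{100295}\right) = - \frac{1722222348}{295729837}$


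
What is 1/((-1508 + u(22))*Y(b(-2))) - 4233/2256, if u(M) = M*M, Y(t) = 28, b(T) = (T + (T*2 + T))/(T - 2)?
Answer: -2528559/1347584 ≈ -1.8764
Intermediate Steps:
b(T) = 4*T/(-2 + T) (b(T) = (T + (2*T + T))/(-2 + T) = (T + 3*T)/(-2 + T) = (4*T)/(-2 + T) = 4*T/(-2 + T))
u(M) = M**2
1/((-1508 + u(22))*Y(b(-2))) - 4233/2256 = 1/(-1508 + 22**2*28) - 4233/2256 = (1/28)/(-1508 + 484) - 4233*1/2256 = (1/28)/(-1024) - 1411/752 = -1/1024*1/28 - 1411/752 = -1/28672 - 1411/752 = -2528559/1347584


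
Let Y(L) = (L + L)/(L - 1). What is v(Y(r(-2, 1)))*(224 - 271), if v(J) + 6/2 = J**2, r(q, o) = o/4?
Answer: 1081/9 ≈ 120.11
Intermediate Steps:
r(q, o) = o/4 (r(q, o) = o*(1/4) = o/4)
Y(L) = 2*L/(-1 + L) (Y(L) = (2*L)/(-1 + L) = 2*L/(-1 + L))
v(J) = -3 + J**2
v(Y(r(-2, 1)))*(224 - 271) = (-3 + (2*((1/4)*1)/(-1 + (1/4)*1))**2)*(224 - 271) = (-3 + (2*(1/4)/(-1 + 1/4))**2)*(-47) = (-3 + (2*(1/4)/(-3/4))**2)*(-47) = (-3 + (2*(1/4)*(-4/3))**2)*(-47) = (-3 + (-2/3)**2)*(-47) = (-3 + 4/9)*(-47) = -23/9*(-47) = 1081/9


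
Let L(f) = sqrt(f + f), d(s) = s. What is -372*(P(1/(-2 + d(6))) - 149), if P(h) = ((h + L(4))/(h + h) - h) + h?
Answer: 55242 - 1488*sqrt(2) ≈ 53138.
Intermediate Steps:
L(f) = sqrt(2)*sqrt(f) (L(f) = sqrt(2*f) = sqrt(2)*sqrt(f))
P(h) = (h + 2*sqrt(2))/(2*h) (P(h) = ((h + sqrt(2)*sqrt(4))/(h + h) - h) + h = ((h + sqrt(2)*2)/((2*h)) - h) + h = ((h + 2*sqrt(2))*(1/(2*h)) - h) + h = ((h + 2*sqrt(2))/(2*h) - h) + h = (-h + (h + 2*sqrt(2))/(2*h)) + h = (h + 2*sqrt(2))/(2*h))
-372*(P(1/(-2 + d(6))) - 149) = -372*((sqrt(2) + 1/(2*(-2 + 6)))/(1/(-2 + 6)) - 149) = -372*((sqrt(2) + (1/2)/4)/(1/4) - 149) = -372*((sqrt(2) + (1/2)*(1/4))/(1/4) - 149) = -372*(4*(sqrt(2) + 1/8) - 149) = -372*(4*(1/8 + sqrt(2)) - 149) = -372*((1/2 + 4*sqrt(2)) - 149) = -372*(-297/2 + 4*sqrt(2)) = 55242 - 1488*sqrt(2)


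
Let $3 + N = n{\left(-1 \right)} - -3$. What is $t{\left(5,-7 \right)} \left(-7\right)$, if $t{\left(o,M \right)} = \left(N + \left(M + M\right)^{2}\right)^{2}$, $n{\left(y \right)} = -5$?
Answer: $-255367$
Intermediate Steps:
$N = -5$ ($N = -3 - 2 = -5$)
$t{\left(o,M \right)} = \left(-5 + 4 M^{2}\right)^{2}$ ($t{\left(o,M \right)} = \left(-5 + \left(M + M\right)^{2}\right)^{2} = \left(-5 + \left(2 M\right)^{2}\right)^{2} = \left(-5 + 4 M^{2}\right)^{2}$)
$t{\left(5,-7 \right)} \left(-7\right) = \left(-5 + 4 \left(-7\right)^{2}\right)^{2} \left(-7\right) = \left(-5 + 4 \cdot 49\right)^{2} \left(-7\right) = \left(-5 + 196\right)^{2} \left(-7\right) = 191^{2} \left(-7\right) = 36481 \left(-7\right) = -255367$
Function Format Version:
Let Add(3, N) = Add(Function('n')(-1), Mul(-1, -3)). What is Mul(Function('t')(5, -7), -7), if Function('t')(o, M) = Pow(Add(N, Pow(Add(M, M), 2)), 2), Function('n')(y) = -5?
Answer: -255367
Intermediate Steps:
N = -5 (N = Add(-3, Add(-5, Mul(-1, -3))) = Add(-3, Add(-5, 3)) = Add(-3, -2) = -5)
Function('t')(o, M) = Pow(Add(-5, Mul(4, Pow(M, 2))), 2) (Function('t')(o, M) = Pow(Add(-5, Pow(Add(M, M), 2)), 2) = Pow(Add(-5, Pow(Mul(2, M), 2)), 2) = Pow(Add(-5, Mul(4, Pow(M, 2))), 2))
Mul(Function('t')(5, -7), -7) = Mul(Pow(Add(-5, Mul(4, Pow(-7, 2))), 2), -7) = Mul(Pow(Add(-5, Mul(4, 49)), 2), -7) = Mul(Pow(Add(-5, 196), 2), -7) = Mul(Pow(191, 2), -7) = Mul(36481, -7) = -255367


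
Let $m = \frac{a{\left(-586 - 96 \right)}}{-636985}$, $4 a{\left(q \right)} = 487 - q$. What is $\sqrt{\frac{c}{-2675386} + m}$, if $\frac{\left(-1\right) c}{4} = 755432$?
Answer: $\frac{\sqrt{3278866820373972630636015}}{1704180751210} \approx 1.0625$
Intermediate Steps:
$c = -3021728$ ($c = \left(-4\right) 755432 = -3021728$)
$a{\left(q \right)} = \frac{487}{4} - \frac{q}{4}$ ($a{\left(q \right)} = \frac{487 - q}{4} = \frac{487}{4} - \frac{q}{4}$)
$m = - \frac{1169}{2547940}$ ($m = \frac{\frac{487}{4} - \frac{-586 - 96}{4}}{-636985} = \left(\frac{487}{4} - \frac{-586 - 96}{4}\right) \left(- \frac{1}{636985}\right) = \left(\frac{487}{4} - - \frac{341}{2}\right) \left(- \frac{1}{636985}\right) = \left(\frac{487}{4} + \frac{341}{2}\right) \left(- \frac{1}{636985}\right) = \frac{1169}{4} \left(- \frac{1}{636985}\right) = - \frac{1169}{2547940} \approx -0.0004588$)
$\sqrt{\frac{c}{-2675386} + m} = \sqrt{- \frac{3021728}{-2675386} - \frac{1169}{2547940}} = \sqrt{\left(-3021728\right) \left(- \frac{1}{2675386}\right) - \frac{1169}{2547940}} = \sqrt{\frac{1510864}{1337693} - \frac{1169}{2547940}} = \sqrt{\frac{3848027057043}{3408361502420}} = \frac{\sqrt{3278866820373972630636015}}{1704180751210}$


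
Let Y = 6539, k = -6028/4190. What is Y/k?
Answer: -13699205/3014 ≈ -4545.2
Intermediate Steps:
k = -3014/2095 (k = -6028*1/4190 = -3014/2095 ≈ -1.4387)
Y/k = 6539/(-3014/2095) = 6539*(-2095/3014) = -13699205/3014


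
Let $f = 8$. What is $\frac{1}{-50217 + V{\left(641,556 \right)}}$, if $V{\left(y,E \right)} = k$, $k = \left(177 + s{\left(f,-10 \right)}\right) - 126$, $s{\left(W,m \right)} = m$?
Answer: $- \frac{1}{50176} \approx -1.993 \cdot 10^{-5}$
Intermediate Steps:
$k = 41$ ($k = \left(177 - 10\right) - 126 = 167 - 126 = 41$)
$V{\left(y,E \right)} = 41$
$\frac{1}{-50217 + V{\left(641,556 \right)}} = \frac{1}{-50217 + 41} = \frac{1}{-50176} = - \frac{1}{50176}$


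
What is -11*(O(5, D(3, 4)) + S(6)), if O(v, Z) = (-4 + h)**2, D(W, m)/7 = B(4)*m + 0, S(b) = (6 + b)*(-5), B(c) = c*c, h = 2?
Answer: 616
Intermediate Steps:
B(c) = c**2
S(b) = -30 - 5*b
D(W, m) = 112*m (D(W, m) = 7*(4**2*m + 0) = 7*(16*m + 0) = 7*(16*m) = 112*m)
O(v, Z) = 4 (O(v, Z) = (-4 + 2)**2 = (-2)**2 = 4)
-11*(O(5, D(3, 4)) + S(6)) = -11*(4 + (-30 - 5*6)) = -11*(4 + (-30 - 30)) = -11*(4 - 60) = -11*(-56) = 616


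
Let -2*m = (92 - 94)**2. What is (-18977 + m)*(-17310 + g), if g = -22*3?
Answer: 329779104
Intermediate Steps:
g = -66 (g = -1*66 = -66)
m = -2 (m = -(92 - 94)**2/2 = -1/2*(-2)**2 = -1/2*4 = -2)
(-18977 + m)*(-17310 + g) = (-18977 - 2)*(-17310 - 66) = -18979*(-17376) = 329779104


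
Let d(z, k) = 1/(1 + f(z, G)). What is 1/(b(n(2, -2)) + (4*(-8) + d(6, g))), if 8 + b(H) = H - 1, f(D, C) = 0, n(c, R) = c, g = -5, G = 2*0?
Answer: -1/38 ≈ -0.026316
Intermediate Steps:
G = 0
b(H) = -9 + H (b(H) = -8 + (H - 1) = -8 + (-1 + H) = -9 + H)
d(z, k) = 1 (d(z, k) = 1/(1 + 0) = 1/1 = 1)
1/(b(n(2, -2)) + (4*(-8) + d(6, g))) = 1/((-9 + 2) + (4*(-8) + 1)) = 1/(-7 + (-32 + 1)) = 1/(-7 - 31) = 1/(-38) = -1/38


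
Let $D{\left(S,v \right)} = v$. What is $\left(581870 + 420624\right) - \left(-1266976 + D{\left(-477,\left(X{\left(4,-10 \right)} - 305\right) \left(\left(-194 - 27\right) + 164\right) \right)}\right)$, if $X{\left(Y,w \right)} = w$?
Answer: $2251515$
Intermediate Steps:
$\left(581870 + 420624\right) - \left(-1266976 + D{\left(-477,\left(X{\left(4,-10 \right)} - 305\right) \left(\left(-194 - 27\right) + 164\right) \right)}\right) = \left(581870 + 420624\right) + \left(1266976 - \left(-10 - 305\right) \left(\left(-194 - 27\right) + 164\right)\right) = 1002494 + \left(1266976 - - 315 \left(\left(-194 - 27\right) + 164\right)\right) = 1002494 + \left(1266976 - - 315 \left(-221 + 164\right)\right) = 1002494 + \left(1266976 - \left(-315\right) \left(-57\right)\right) = 1002494 + \left(1266976 - 17955\right) = 1002494 + 1249021 = 2251515$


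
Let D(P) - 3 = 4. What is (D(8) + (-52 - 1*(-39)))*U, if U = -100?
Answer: 600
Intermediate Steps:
D(P) = 7 (D(P) = 3 + 4 = 7)
(D(8) + (-52 - 1*(-39)))*U = (7 + (-52 - 1*(-39)))*(-100) = (7 + (-52 + 39))*(-100) = (7 - 13)*(-100) = -6*(-100) = 600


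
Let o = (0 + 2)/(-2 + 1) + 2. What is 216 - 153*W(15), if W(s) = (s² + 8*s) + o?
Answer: -52569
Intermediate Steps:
o = 0 (o = 2/(-1) + 2 = 2*(-1) + 2 = -2 + 2 = 0)
W(s) = s² + 8*s (W(s) = (s² + 8*s) + 0 = s² + 8*s)
216 - 153*W(15) = 216 - 2295*(8 + 15) = 216 - 2295*23 = 216 - 153*345 = 216 - 52785 = -52569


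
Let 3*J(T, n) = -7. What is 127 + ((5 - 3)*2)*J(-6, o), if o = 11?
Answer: 353/3 ≈ 117.67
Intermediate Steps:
J(T, n) = -7/3 (J(T, n) = (⅓)*(-7) = -7/3)
127 + ((5 - 3)*2)*J(-6, o) = 127 + ((5 - 3)*2)*(-7/3) = 127 + (2*2)*(-7/3) = 127 + 4*(-7/3) = 127 - 28/3 = 353/3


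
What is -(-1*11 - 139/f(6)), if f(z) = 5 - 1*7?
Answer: -117/2 ≈ -58.500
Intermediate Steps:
f(z) = -2 (f(z) = 5 - 7 = -2)
-(-1*11 - 139/f(6)) = -(-1*11 - 139/(-2)) = -(-11 - 139*(-½)) = -(-11 + 139/2) = -1*117/2 = -117/2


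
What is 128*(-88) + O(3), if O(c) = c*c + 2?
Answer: -11253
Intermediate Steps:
O(c) = 2 + c² (O(c) = c² + 2 = 2 + c²)
128*(-88) + O(3) = 128*(-88) + (2 + 3²) = -11264 + (2 + 9) = -11264 + 11 = -11253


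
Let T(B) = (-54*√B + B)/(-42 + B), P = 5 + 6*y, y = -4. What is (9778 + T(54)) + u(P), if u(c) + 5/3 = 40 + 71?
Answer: 59351/6 - 27*√6/2 ≈ 9858.8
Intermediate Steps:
P = -19 (P = 5 + 6*(-4) = 5 - 24 = -19)
u(c) = 328/3 (u(c) = -5/3 + (40 + 71) = -5/3 + 111 = 328/3)
T(B) = (B - 54*√B)/(-42 + B)
(9778 + T(54)) + u(P) = (9778 + (54 - 162*√6)/(-42 + 54)) + 328/3 = (9778 + (54 - 162*√6)/12) + 328/3 = (9778 + (9/2 - 27*√6/2)) + 328/3 = (19565/2 - 27*√6/2) + 328/3 = 59351/6 - 27*√6/2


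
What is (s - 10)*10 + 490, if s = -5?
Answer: 340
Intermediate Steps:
(s - 10)*10 + 490 = (-5 - 10)*10 + 490 = -15*10 + 490 = -150 + 490 = 340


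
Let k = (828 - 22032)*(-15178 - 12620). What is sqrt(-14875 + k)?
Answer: sqrt(589413917) ≈ 24278.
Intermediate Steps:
k = 589428792 (k = -21204*(-27798) = 589428792)
sqrt(-14875 + k) = sqrt(-14875 + 589428792) = sqrt(589413917)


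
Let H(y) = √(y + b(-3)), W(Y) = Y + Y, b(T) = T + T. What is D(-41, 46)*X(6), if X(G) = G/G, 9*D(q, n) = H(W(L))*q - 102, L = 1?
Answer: -34/3 - 82*I/9 ≈ -11.333 - 9.1111*I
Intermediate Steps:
b(T) = 2*T
W(Y) = 2*Y
H(y) = √(-6 + y) (H(y) = √(y + 2*(-3)) = √(y - 6) = √(-6 + y))
D(q, n) = -34/3 + 2*I*q/9 (D(q, n) = (√(-6 + 2*1)*q - 102)/9 = (√(-6 + 2)*q - 102)/9 = (√(-4)*q - 102)/9 = ((2*I)*q - 102)/9 = (2*I*q - 102)/9 = (-102 + 2*I*q)/9 = -34/3 + 2*I*q/9)
X(G) = 1
D(-41, 46)*X(6) = (-34/3 + (2/9)*I*(-41))*1 = (-34/3 - 82*I/9)*1 = -34/3 - 82*I/9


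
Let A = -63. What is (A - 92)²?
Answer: 24025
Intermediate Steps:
(A - 92)² = (-63 - 92)² = (-155)² = 24025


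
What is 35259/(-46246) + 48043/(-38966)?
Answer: -898924693/450505409 ≈ -1.9954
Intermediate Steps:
35259/(-46246) + 48043/(-38966) = 35259*(-1/46246) + 48043*(-1/38966) = -35259/46246 - 48043/38966 = -898924693/450505409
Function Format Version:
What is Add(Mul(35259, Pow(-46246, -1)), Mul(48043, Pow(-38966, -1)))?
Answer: Rational(-898924693, 450505409) ≈ -1.9954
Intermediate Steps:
Add(Mul(35259, Pow(-46246, -1)), Mul(48043, Pow(-38966, -1))) = Add(Mul(35259, Rational(-1, 46246)), Mul(48043, Rational(-1, 38966))) = Add(Rational(-35259, 46246), Rational(-48043, 38966)) = Rational(-898924693, 450505409)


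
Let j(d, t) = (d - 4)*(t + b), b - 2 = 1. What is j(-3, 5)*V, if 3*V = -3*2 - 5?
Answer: 616/3 ≈ 205.33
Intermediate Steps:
b = 3 (b = 2 + 1 = 3)
V = -11/3 (V = (-3*2 - 5)/3 = (-6 - 5)/3 = (⅓)*(-11) = -11/3 ≈ -3.6667)
j(d, t) = (-4 + d)*(3 + t) (j(d, t) = (d - 4)*(t + 3) = (-4 + d)*(3 + t))
j(-3, 5)*V = (-12 - 4*5 + 3*(-3) - 3*5)*(-11/3) = (-12 - 20 - 9 - 15)*(-11/3) = -56*(-11/3) = 616/3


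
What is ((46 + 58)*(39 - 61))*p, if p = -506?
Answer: 1157728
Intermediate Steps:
((46 + 58)*(39 - 61))*p = ((46 + 58)*(39 - 61))*(-506) = (104*(-22))*(-506) = -2288*(-506) = 1157728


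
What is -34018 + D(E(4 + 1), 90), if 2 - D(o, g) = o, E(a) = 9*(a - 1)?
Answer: -34052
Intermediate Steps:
E(a) = -9 + 9*a (E(a) = 9*(-1 + a) = -9 + 9*a)
D(o, g) = 2 - o
-34018 + D(E(4 + 1), 90) = -34018 + (2 - (-9 + 9*(4 + 1))) = -34018 + (2 - (-9 + 9*5)) = -34018 + (2 - (-9 + 45)) = -34018 + (2 - 1*36) = -34018 + (2 - 36) = -34018 - 34 = -34052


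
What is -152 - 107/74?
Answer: -11355/74 ≈ -153.45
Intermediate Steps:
-152 - 107/74 = -11355/74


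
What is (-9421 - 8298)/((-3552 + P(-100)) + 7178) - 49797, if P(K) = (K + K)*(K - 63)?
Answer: -1803963841/36226 ≈ -49798.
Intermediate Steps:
P(K) = 2*K*(-63 + K) (P(K) = (2*K)*(-63 + K) = 2*K*(-63 + K))
(-9421 - 8298)/((-3552 + P(-100)) + 7178) - 49797 = (-9421 - 8298)/((-3552 + 2*(-100)*(-63 - 100)) + 7178) - 49797 = -17719/((-3552 + 2*(-100)*(-163)) + 7178) - 49797 = -17719/((-3552 + 32600) + 7178) - 49797 = -17719/(29048 + 7178) - 49797 = -17719/36226 - 49797 = -1803963841/36226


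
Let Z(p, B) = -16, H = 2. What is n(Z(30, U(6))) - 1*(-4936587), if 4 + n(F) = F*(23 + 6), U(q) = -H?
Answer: 4936119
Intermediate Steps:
U(q) = -2 (U(q) = -1*2 = -2)
n(F) = -4 + 29*F (n(F) = -4 + F*(23 + 6) = -4 + F*29 = -4 + 29*F)
n(Z(30, U(6))) - 1*(-4936587) = (-4 + 29*(-16)) - 1*(-4936587) = (-4 - 464) + 4936587 = -468 + 4936587 = 4936119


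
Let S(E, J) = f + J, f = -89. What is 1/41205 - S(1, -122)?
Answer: 8694256/41205 ≈ 211.00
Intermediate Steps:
S(E, J) = -89 + J
1/41205 - S(1, -122) = 1/41205 - (-89 - 122) = 1/41205 - 1*(-211) = 1/41205 + 211 = 8694256/41205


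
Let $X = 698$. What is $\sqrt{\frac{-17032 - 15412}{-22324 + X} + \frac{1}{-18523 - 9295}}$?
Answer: $\frac{\sqrt{135735047457862622}}{300796034} \approx 1.2248$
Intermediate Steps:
$\sqrt{\frac{-17032 - 15412}{-22324 + X} + \frac{1}{-18523 - 9295}} = \sqrt{\frac{-17032 - 15412}{-22324 + 698} + \frac{1}{-18523 - 9295}} = \sqrt{- \frac{32444}{-21626} + \frac{1}{-27818}} = \sqrt{\left(-32444\right) \left(- \frac{1}{21626}\right) - \frac{1}{27818}} = \sqrt{\frac{16222}{10813} - \frac{1}{27818}} = \sqrt{\frac{451252783}{300796034}} = \frac{\sqrt{135735047457862622}}{300796034}$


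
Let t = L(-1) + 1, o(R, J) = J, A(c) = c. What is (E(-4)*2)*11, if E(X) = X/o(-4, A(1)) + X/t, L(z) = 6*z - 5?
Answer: -396/5 ≈ -79.200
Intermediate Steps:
L(z) = -5 + 6*z
t = -10 (t = (-5 + 6*(-1)) + 1 = (-5 - 6) + 1 = -11 + 1 = -10)
E(X) = 9*X/10 (E(X) = X/1 + X/(-10) = X*1 + X*(-⅒) = X - X/10 = 9*X/10)
(E(-4)*2)*11 = (((9/10)*(-4))*2)*11 = -18/5*2*11 = -36/5*11 = -396/5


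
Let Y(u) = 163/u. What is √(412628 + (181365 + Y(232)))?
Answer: √7992779262/116 ≈ 770.71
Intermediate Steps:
√(412628 + (181365 + Y(232))) = √(412628 + (181365 + 163/232)) = √(412628 + 42076843/232) = √(137806539/232) = √7992779262/116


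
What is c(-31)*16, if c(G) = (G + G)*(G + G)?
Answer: 61504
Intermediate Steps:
c(G) = 4*G**2 (c(G) = (2*G)*(2*G) = 4*G**2)
c(-31)*16 = (4*(-31)**2)*16 = (4*961)*16 = 3844*16 = 61504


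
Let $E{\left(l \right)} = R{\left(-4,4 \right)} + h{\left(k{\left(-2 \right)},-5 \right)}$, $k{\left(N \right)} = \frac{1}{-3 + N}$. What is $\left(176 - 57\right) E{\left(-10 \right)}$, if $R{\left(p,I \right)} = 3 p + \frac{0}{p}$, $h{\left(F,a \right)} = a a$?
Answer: $1547$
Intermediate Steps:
$h{\left(F,a \right)} = a^{2}$
$R{\left(p,I \right)} = 3 p$ ($R{\left(p,I \right)} = 3 p + 0 = 3 p$)
$E{\left(l \right)} = 13$ ($E{\left(l \right)} = 3 \left(-4\right) + \left(-5\right)^{2} = -12 + 25 = 13$)
$\left(176 - 57\right) E{\left(-10 \right)} = \left(176 - 57\right) 13 = 119 \cdot 13 = 1547$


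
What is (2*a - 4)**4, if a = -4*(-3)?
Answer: 160000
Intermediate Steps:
a = 12
(2*a - 4)**4 = (2*12 - 4)**4 = (24 - 4)**4 = 20**4 = 160000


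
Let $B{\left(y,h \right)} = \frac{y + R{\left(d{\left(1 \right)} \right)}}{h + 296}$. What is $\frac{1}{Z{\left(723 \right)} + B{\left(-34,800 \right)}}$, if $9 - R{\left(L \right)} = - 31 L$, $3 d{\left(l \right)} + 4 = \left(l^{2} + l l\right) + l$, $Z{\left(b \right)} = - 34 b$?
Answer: $- \frac{1644}{40412861} \approx -4.068 \cdot 10^{-5}$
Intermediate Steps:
$d{\left(l \right)} = - \frac{4}{3} + \frac{l}{3} + \frac{2 l^{2}}{3}$ ($d{\left(l \right)} = - \frac{4}{3} + \frac{\left(l^{2} + l l\right) + l}{3} = - \frac{4}{3} + \frac{\left(l^{2} + l^{2}\right) + l}{3} = - \frac{4}{3} + \frac{2 l^{2} + l}{3} = - \frac{4}{3} + \frac{l + 2 l^{2}}{3} = - \frac{4}{3} + \left(\frac{l}{3} + \frac{2 l^{2}}{3}\right) = - \frac{4}{3} + \frac{l}{3} + \frac{2 l^{2}}{3}$)
$R{\left(L \right)} = 9 + 31 L$ ($R{\left(L \right)} = 9 - - 31 L = 9 + 31 L$)
$B{\left(y,h \right)} = \frac{- \frac{4}{3} + y}{296 + h}$ ($B{\left(y,h \right)} = \frac{y + \left(9 + 31 \left(- \frac{4}{3} + \frac{1}{3} \cdot 1 + \frac{2 \cdot 1^{2}}{3}\right)\right)}{h + 296} = \frac{y + \left(9 + 31 \left(- \frac{4}{3} + \frac{1}{3} + \frac{2}{3} \cdot 1\right)\right)}{296 + h} = \frac{y + \left(9 + 31 \left(- \frac{4}{3} + \frac{1}{3} + \frac{2}{3}\right)\right)}{296 + h} = \frac{y + \left(9 + 31 \left(- \frac{1}{3}\right)\right)}{296 + h} = \frac{y + \left(9 - \frac{31}{3}\right)}{296 + h} = \frac{y - \frac{4}{3}}{296 + h} = \frac{- \frac{4}{3} + y}{296 + h}$)
$\frac{1}{Z{\left(723 \right)} + B{\left(-34,800 \right)}} = \frac{1}{\left(-34\right) 723 + \frac{- \frac{4}{3} - 34}{296 + 800}} = \frac{1}{-24582 + \frac{1}{1096} \left(- \frac{106}{3}\right)} = \frac{1}{-24582 - \frac{53}{1644}} = \frac{1}{- \frac{40412861}{1644}} = - \frac{1644}{40412861}$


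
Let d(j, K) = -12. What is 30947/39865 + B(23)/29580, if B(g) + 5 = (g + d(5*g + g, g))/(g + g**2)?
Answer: 849072233/1093986720 ≈ 0.77613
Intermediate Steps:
B(g) = -5 + (-12 + g)/(g + g**2) (B(g) = -5 + (g - 12)/(g + g**2) = -5 + (-12 + g)/(g + g**2))
30947/39865 + B(23)/29580 = 30947/39865 + ((-12 - 5*23**2 - 4*23)/(23*(1 + 23)))/29580 = 30947*(1/39865) + ((1/23)*(-12 - 5*529 - 92)/24)*(1/29580) = 4421/5695 + ((1/23)*(1/24)*(-12 - 2645 - 92))*(1/29580) = 4421/5695 + ((1/23)*(1/24)*(-2749))*(1/29580) = 4421/5695 - 2749/552*1/29580 = 4421/5695 - 2749/16328160 = 849072233/1093986720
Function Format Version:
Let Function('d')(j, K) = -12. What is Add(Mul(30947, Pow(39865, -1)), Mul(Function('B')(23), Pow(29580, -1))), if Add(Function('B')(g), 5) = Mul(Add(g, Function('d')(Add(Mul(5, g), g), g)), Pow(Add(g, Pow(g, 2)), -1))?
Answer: Rational(849072233, 1093986720) ≈ 0.77613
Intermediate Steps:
Function('B')(g) = Add(-5, Mul(Pow(Add(g, Pow(g, 2)), -1), Add(-12, g))) (Function('B')(g) = Add(-5, Mul(Add(g, -12), Pow(Add(g, Pow(g, 2)), -1))) = Add(-5, Mul(Add(-12, g), Pow(Add(g, Pow(g, 2)), -1))) = Add(-5, Mul(Pow(Add(g, Pow(g, 2)), -1), Add(-12, g))))
Add(Mul(30947, Pow(39865, -1)), Mul(Function('B')(23), Pow(29580, -1))) = Add(Mul(30947, Pow(39865, -1)), Mul(Mul(Pow(23, -1), Pow(Add(1, 23), -1), Add(-12, Mul(-5, Pow(23, 2)), Mul(-4, 23))), Pow(29580, -1))) = Add(Mul(30947, Rational(1, 39865)), Mul(Mul(Rational(1, 23), Pow(24, -1), Add(-12, Mul(-5, 529), -92)), Rational(1, 29580))) = Add(Rational(4421, 5695), Mul(Mul(Rational(1, 23), Rational(1, 24), Add(-12, -2645, -92)), Rational(1, 29580))) = Add(Rational(4421, 5695), Mul(Mul(Rational(1, 23), Rational(1, 24), -2749), Rational(1, 29580))) = Add(Rational(4421, 5695), Mul(Rational(-2749, 552), Rational(1, 29580))) = Add(Rational(4421, 5695), Rational(-2749, 16328160)) = Rational(849072233, 1093986720)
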